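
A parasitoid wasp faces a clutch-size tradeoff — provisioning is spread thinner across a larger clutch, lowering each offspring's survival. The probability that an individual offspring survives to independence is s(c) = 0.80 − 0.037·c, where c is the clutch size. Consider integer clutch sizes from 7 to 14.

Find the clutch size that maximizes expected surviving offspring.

Expected surviving offspring = c × s(c):
  c=7: 7 × 0.541 = 3.787
  c=8: 8 × 0.504 = 4.032
  c=9: 9 × 0.467 = 4.203
  c=10: 10 × 0.430 = 4.300
  c=11: 11 × 0.393 = 4.323
  c=12: 12 × 0.356 = 4.272
  c=13: 13 × 0.319 = 4.147
  c=14: 14 × 0.282 = 3.948
Maximum at c = 11 (4.323 surviving offspring).

11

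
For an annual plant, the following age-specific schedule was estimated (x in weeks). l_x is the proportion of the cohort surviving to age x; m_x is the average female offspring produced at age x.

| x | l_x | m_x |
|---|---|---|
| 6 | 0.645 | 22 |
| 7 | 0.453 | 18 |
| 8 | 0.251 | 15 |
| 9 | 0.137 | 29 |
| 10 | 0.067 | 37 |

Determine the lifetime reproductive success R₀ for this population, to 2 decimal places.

32.56

R₀ = Σ l_x m_x:
  age 6: 0.645 × 22 = 14.1900
  age 7: 0.453 × 18 = 8.1540
  age 8: 0.251 × 15 = 3.7650
  age 9: 0.137 × 29 = 3.9730
  age 10: 0.067 × 37 = 2.4790
R₀ = 14.1900 + 8.1540 + 3.7650 + 3.9730 + 2.4790 = 32.5610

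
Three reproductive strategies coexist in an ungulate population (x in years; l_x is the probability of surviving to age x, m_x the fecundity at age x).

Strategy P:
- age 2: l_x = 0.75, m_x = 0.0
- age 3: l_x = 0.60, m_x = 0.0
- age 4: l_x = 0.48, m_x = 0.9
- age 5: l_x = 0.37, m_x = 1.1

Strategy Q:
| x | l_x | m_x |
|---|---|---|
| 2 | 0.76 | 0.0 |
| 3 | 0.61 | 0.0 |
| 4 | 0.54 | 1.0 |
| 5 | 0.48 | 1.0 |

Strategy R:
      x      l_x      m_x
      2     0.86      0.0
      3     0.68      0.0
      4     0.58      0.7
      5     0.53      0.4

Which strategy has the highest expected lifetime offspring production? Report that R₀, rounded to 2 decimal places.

1.02

Strategy P: R₀ = 0.75×0.0 + 0.60×0.0 + 0.48×0.9 + 0.37×1.1 = 0.8390
Strategy Q: R₀ = 0.76×0.0 + 0.61×0.0 + 0.54×1.0 + 0.48×1.0 = 1.0200
Strategy R: R₀ = 0.86×0.0 + 0.68×0.0 + 0.58×0.7 + 0.53×0.4 = 0.6180
Highest R₀: strategy Q with 1.0200.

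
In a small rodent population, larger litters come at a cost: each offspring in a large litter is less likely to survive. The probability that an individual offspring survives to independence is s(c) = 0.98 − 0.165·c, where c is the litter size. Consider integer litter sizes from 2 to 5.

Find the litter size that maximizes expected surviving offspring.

Expected surviving offspring = c × s(c):
  c=2: 2 × 0.650 = 1.300
  c=3: 3 × 0.485 = 1.455
  c=4: 4 × 0.320 = 1.280
  c=5: 5 × 0.155 = 0.775
Maximum at c = 3 (1.455 surviving offspring).

3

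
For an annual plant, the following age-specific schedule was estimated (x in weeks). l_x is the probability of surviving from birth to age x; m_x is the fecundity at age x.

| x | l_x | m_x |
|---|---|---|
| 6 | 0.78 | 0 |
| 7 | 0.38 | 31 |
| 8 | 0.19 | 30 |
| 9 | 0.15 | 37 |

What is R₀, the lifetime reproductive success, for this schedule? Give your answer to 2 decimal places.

23.03

R₀ = Σ l_x m_x:
  age 6: 0.78 × 0 = 0.0000
  age 7: 0.38 × 31 = 11.7800
  age 8: 0.19 × 30 = 5.7000
  age 9: 0.15 × 37 = 5.5500
R₀ = 0.0000 + 11.7800 + 5.7000 + 5.5500 = 23.0300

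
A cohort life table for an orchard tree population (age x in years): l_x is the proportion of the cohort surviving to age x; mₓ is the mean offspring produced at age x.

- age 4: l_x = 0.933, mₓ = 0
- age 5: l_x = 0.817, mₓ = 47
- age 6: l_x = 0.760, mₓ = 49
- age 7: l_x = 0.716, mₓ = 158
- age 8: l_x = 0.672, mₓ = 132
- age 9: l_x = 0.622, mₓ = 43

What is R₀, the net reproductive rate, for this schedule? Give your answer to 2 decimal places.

R₀ = Σ l_x mₓ:
  age 4: 0.933 × 0 = 0.0000
  age 5: 0.817 × 47 = 38.3990
  age 6: 0.760 × 49 = 37.2400
  age 7: 0.716 × 158 = 113.1280
  age 8: 0.672 × 132 = 88.7040
  age 9: 0.622 × 43 = 26.7460
R₀ = 0.0000 + 38.3990 + 37.2400 + 113.1280 + 88.7040 + 26.7460 = 304.2170

304.22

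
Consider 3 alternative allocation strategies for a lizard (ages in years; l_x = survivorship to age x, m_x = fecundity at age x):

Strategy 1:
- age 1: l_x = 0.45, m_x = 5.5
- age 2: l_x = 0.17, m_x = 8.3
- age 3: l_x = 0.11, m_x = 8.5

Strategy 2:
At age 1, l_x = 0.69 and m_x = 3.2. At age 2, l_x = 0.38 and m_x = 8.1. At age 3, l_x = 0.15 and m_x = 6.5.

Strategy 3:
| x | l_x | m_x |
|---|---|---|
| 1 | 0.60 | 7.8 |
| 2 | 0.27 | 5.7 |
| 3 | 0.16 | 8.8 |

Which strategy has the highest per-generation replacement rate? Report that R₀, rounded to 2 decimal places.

Strategy 1: R₀ = 0.45×5.5 + 0.17×8.3 + 0.11×8.5 = 4.8210
Strategy 2: R₀ = 0.69×3.2 + 0.38×8.1 + 0.15×6.5 = 6.2610
Strategy 3: R₀ = 0.60×7.8 + 0.27×5.7 + 0.16×8.8 = 7.6270
Highest R₀: strategy 3 with 7.6270.

7.63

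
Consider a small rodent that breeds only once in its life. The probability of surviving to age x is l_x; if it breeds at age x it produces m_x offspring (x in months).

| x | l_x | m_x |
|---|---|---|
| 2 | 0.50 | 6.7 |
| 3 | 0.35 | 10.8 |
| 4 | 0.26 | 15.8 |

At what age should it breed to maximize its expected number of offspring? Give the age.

Expected offspring if breeding at age x = l_x × m_x:
  age 2: 0.50 × 6.7 = 3.350
  age 3: 0.35 × 10.8 = 3.780
  age 4: 0.26 × 15.8 = 4.108
Maximum at age 4 (4.108).

4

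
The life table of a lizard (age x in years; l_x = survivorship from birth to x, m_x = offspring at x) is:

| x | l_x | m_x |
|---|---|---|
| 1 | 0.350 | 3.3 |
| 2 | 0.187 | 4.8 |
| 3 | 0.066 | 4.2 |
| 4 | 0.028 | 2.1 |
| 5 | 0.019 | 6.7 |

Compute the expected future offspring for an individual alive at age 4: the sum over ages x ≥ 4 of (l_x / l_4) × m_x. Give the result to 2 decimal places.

6.65

l_4 = 0.028. Conditional survival from age 4 to x is l_x / l_4.
  x=4: (0.028/0.028) × 2.1 = 2.1000
  x=5: (0.019/0.028) × 6.7 = 4.5464
Sum = 2.1000 + 4.5464 = 6.6464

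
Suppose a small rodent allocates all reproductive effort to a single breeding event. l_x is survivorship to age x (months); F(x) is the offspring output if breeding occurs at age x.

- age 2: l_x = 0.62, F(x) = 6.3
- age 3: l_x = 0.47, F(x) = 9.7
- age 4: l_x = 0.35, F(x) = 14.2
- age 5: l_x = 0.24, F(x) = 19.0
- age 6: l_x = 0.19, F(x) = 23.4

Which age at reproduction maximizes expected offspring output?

4

Expected offspring if breeding at age x = l_x × F(x):
  age 2: 0.62 × 6.3 = 3.906
  age 3: 0.47 × 9.7 = 4.559
  age 4: 0.35 × 14.2 = 4.970
  age 5: 0.24 × 19.0 = 4.560
  age 6: 0.19 × 23.4 = 4.446
Maximum at age 4 (4.970).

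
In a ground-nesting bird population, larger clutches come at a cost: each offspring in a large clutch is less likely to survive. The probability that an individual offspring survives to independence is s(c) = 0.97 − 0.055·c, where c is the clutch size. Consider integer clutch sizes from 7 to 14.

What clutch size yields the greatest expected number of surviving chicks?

9

Expected surviving chicks = c × s(c):
  c=7: 7 × 0.585 = 4.095
  c=8: 8 × 0.530 = 4.240
  c=9: 9 × 0.475 = 4.275
  c=10: 10 × 0.420 = 4.200
  c=11: 11 × 0.365 = 4.015
  c=12: 12 × 0.310 = 3.720
  c=13: 13 × 0.255 = 3.315
  c=14: 14 × 0.200 = 2.800
Maximum at c = 9 (4.275 surviving chicks).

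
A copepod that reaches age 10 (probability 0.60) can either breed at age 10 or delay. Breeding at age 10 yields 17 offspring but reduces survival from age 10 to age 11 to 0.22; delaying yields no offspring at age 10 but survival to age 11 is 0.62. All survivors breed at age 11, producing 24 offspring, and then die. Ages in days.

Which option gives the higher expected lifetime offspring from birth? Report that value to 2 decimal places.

13.37

breed at age 10: R₀ = 0.60 × (17 + 0.22 × 24) = 0.60 × 22.2800 = 13.3680
delay to age 11: R₀ = 0.60 × (0.62 × 24) = 0.60 × 14.8800 = 8.9280
Higher: breed at age 10 (13.3680).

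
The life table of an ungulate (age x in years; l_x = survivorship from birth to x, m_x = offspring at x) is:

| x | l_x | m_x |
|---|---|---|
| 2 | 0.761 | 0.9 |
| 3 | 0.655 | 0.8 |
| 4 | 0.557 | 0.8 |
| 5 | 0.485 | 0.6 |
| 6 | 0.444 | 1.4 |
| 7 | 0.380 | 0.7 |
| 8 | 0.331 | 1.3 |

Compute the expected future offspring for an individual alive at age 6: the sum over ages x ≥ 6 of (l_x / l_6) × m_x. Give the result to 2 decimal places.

2.97

l_6 = 0.444. Conditional survival from age 6 to x is l_x / l_6.
  x=6: (0.444/0.444) × 1.4 = 1.4000
  x=7: (0.380/0.444) × 0.7 = 0.5991
  x=8: (0.331/0.444) × 1.3 = 0.9691
Sum = 1.4000 + 0.5991 + 0.9691 = 2.9682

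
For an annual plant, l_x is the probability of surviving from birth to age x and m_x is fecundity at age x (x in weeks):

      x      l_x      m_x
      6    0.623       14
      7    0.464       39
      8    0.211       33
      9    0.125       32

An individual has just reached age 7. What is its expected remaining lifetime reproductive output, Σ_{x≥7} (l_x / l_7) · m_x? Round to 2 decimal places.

62.63

l_7 = 0.464. Conditional survival from age 7 to x is l_x / l_7.
  x=7: (0.464/0.464) × 39 = 39.0000
  x=8: (0.211/0.464) × 33 = 15.0065
  x=9: (0.125/0.464) × 32 = 8.6207
Sum = 39.0000 + 15.0065 + 8.6207 = 62.6272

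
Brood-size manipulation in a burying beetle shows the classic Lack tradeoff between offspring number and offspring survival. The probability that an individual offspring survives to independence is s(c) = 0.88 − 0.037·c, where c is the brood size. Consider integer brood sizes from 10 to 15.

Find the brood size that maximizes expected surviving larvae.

Expected surviving larvae = c × s(c):
  c=10: 10 × 0.510 = 5.100
  c=11: 11 × 0.473 = 5.203
  c=12: 12 × 0.436 = 5.232
  c=13: 13 × 0.399 = 5.187
  c=14: 14 × 0.362 = 5.068
  c=15: 15 × 0.325 = 4.875
Maximum at c = 12 (5.232 surviving larvae).

12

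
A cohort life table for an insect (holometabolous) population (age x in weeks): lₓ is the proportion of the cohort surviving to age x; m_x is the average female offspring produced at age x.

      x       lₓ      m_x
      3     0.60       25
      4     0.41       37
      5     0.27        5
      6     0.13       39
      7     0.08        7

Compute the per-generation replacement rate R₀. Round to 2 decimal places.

R₀ = Σ lₓ m_x:
  age 3: 0.60 × 25 = 15.0000
  age 4: 0.41 × 37 = 15.1700
  age 5: 0.27 × 5 = 1.3500
  age 6: 0.13 × 39 = 5.0700
  age 7: 0.08 × 7 = 0.5600
R₀ = 15.0000 + 15.1700 + 1.3500 + 5.0700 + 0.5600 = 37.1500

37.15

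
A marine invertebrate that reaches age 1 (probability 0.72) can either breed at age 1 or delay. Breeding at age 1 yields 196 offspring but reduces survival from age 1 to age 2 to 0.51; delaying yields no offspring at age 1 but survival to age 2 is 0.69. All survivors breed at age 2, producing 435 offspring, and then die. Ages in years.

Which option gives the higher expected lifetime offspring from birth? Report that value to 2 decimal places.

300.85

breed at age 1: R₀ = 0.72 × (196 + 0.51 × 435) = 0.72 × 417.8500 = 300.8520
delay to age 2: R₀ = 0.72 × (0.69 × 435) = 0.72 × 300.1500 = 216.1080
Higher: breed at age 1 (300.8520).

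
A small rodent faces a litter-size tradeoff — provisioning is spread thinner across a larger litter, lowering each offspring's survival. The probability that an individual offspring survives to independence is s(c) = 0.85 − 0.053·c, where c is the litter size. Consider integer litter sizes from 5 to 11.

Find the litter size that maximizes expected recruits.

8

Expected recruits = c × s(c):
  c=5: 5 × 0.585 = 2.925
  c=6: 6 × 0.532 = 3.192
  c=7: 7 × 0.479 = 3.353
  c=8: 8 × 0.426 = 3.408
  c=9: 9 × 0.373 = 3.357
  c=10: 10 × 0.320 = 3.200
  c=11: 11 × 0.267 = 2.937
Maximum at c = 8 (3.408 recruits).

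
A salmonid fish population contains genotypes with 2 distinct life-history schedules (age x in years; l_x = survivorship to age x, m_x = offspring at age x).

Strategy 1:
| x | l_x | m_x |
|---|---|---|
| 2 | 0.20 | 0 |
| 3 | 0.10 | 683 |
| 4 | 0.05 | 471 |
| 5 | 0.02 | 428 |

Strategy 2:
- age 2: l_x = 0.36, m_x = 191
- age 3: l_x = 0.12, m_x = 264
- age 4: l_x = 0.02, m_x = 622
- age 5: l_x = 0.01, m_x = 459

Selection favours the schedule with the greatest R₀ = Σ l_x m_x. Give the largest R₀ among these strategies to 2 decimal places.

117.47

Strategy 1: R₀ = 0.20×0 + 0.10×683 + 0.05×471 + 0.02×428 = 100.4100
Strategy 2: R₀ = 0.36×191 + 0.12×264 + 0.02×622 + 0.01×459 = 117.4700
Highest R₀: strategy 2 with 117.4700.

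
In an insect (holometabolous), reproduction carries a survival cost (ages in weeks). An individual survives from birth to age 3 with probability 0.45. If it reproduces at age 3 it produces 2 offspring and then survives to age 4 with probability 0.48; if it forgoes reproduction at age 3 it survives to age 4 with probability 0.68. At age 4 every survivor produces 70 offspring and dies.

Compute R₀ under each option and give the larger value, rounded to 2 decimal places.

21.42

breed at age 3: R₀ = 0.45 × (2 + 0.48 × 70) = 0.45 × 35.6000 = 16.0200
delay to age 4: R₀ = 0.45 × (0.68 × 70) = 0.45 × 47.6000 = 21.4200
Higher: delay to age 4 (21.4200).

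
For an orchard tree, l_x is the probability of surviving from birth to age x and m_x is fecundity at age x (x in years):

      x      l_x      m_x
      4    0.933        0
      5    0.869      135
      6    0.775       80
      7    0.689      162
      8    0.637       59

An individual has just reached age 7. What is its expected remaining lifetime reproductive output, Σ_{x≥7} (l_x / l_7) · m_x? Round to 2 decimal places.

216.55

l_7 = 0.689. Conditional survival from age 7 to x is l_x / l_7.
  x=7: (0.689/0.689) × 162 = 162.0000
  x=8: (0.637/0.689) × 59 = 54.5472
Sum = 162.0000 + 54.5472 = 216.5472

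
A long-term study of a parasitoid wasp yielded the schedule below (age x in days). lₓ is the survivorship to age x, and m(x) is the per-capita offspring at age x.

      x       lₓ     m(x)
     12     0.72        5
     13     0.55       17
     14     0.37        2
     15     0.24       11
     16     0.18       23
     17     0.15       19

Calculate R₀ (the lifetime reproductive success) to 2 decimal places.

R₀ = Σ lₓ m(x):
  age 12: 0.72 × 5 = 3.6000
  age 13: 0.55 × 17 = 9.3500
  age 14: 0.37 × 2 = 0.7400
  age 15: 0.24 × 11 = 2.6400
  age 16: 0.18 × 23 = 4.1400
  age 17: 0.15 × 19 = 2.8500
R₀ = 3.6000 + 9.3500 + 0.7400 + 2.6400 + 4.1400 + 2.8500 = 23.3200

23.32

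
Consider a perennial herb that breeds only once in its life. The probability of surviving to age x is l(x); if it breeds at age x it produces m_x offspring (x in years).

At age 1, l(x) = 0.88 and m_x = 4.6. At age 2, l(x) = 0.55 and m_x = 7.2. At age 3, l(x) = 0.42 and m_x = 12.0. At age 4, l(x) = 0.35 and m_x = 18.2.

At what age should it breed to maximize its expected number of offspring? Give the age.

4

Expected offspring if breeding at age x = l(x) × m_x:
  age 1: 0.88 × 4.6 = 4.048
  age 2: 0.55 × 7.2 = 3.960
  age 3: 0.42 × 12.0 = 5.040
  age 4: 0.35 × 18.2 = 6.370
Maximum at age 4 (6.370).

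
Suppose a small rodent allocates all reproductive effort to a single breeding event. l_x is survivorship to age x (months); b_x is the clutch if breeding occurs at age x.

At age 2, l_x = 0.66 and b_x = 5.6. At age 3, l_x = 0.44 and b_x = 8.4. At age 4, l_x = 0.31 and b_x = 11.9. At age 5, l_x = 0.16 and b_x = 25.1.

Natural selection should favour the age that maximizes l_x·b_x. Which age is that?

Expected offspring if breeding at age x = l_x × b_x:
  age 2: 0.66 × 5.6 = 3.696
  age 3: 0.44 × 8.4 = 3.696
  age 4: 0.31 × 11.9 = 3.689
  age 5: 0.16 × 25.1 = 4.016
Maximum at age 5 (4.016).

5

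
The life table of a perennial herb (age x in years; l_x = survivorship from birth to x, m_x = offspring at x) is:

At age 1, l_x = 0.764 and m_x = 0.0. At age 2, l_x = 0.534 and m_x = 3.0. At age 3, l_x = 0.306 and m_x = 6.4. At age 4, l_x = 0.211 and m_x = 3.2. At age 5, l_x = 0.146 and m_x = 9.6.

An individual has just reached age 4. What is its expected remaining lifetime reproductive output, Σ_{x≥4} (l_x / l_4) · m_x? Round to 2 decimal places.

9.84

l_4 = 0.211. Conditional survival from age 4 to x is l_x / l_4.
  x=4: (0.211/0.211) × 3.2 = 3.2000
  x=5: (0.146/0.211) × 9.6 = 6.6427
Sum = 3.2000 + 6.6427 = 9.8427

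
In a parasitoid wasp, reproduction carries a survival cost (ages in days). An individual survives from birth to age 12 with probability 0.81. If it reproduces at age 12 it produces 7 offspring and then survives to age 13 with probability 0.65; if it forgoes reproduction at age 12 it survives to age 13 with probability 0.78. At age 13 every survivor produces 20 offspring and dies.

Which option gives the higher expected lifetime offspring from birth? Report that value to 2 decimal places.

16.20

breed at age 12: R₀ = 0.81 × (7 + 0.65 × 20) = 0.81 × 20.0000 = 16.2000
delay to age 13: R₀ = 0.81 × (0.78 × 20) = 0.81 × 15.6000 = 12.6360
Higher: breed at age 12 (16.2000).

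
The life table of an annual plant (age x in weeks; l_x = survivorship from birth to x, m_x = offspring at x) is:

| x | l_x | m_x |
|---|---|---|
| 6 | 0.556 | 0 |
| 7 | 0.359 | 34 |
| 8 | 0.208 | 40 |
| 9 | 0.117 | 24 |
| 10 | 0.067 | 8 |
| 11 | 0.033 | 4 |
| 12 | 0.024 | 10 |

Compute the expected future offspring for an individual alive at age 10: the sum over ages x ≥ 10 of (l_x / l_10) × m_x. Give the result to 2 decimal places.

13.55

l_10 = 0.067. Conditional survival from age 10 to x is l_x / l_10.
  x=10: (0.067/0.067) × 8 = 8.0000
  x=11: (0.033/0.067) × 4 = 1.9701
  x=12: (0.024/0.067) × 10 = 3.5821
Sum = 8.0000 + 1.9701 + 3.5821 = 13.5522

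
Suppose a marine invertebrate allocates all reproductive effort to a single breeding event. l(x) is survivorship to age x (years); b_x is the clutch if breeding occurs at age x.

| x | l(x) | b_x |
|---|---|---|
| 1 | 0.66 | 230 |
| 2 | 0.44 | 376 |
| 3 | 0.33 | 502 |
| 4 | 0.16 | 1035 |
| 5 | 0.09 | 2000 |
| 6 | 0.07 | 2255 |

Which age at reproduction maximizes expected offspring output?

Expected offspring if breeding at age x = l(x) × b_x:
  age 1: 0.66 × 230 = 151.800
  age 2: 0.44 × 376 = 165.440
  age 3: 0.33 × 502 = 165.660
  age 4: 0.16 × 1035 = 165.600
  age 5: 0.09 × 2000 = 180.000
  age 6: 0.07 × 2255 = 157.850
Maximum at age 5 (180.000).

5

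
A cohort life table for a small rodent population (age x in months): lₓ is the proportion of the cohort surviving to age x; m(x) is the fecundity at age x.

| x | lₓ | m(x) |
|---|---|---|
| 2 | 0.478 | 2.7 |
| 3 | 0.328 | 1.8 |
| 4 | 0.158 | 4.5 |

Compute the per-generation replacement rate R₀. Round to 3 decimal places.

2.592

R₀ = Σ lₓ m(x):
  age 2: 0.478 × 2.7 = 1.2906
  age 3: 0.328 × 1.8 = 0.5904
  age 4: 0.158 × 4.5 = 0.7110
R₀ = 1.2906 + 0.5904 + 0.7110 = 2.5920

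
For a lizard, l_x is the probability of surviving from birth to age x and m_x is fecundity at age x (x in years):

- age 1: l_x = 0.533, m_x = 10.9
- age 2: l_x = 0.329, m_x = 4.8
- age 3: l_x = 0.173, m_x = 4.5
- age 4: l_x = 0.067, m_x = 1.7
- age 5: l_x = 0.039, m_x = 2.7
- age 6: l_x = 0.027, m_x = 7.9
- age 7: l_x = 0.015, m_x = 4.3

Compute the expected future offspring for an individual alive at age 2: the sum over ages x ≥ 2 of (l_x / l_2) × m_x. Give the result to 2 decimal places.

l_2 = 0.329. Conditional survival from age 2 to x is l_x / l_2.
  x=2: (0.329/0.329) × 4.8 = 4.8000
  x=3: (0.173/0.329) × 4.5 = 2.3663
  x=4: (0.067/0.329) × 1.7 = 0.3462
  x=5: (0.039/0.329) × 2.7 = 0.3201
  x=6: (0.027/0.329) × 7.9 = 0.6483
  x=7: (0.015/0.329) × 4.3 = 0.1960
Sum = 4.8000 + 2.3663 + 0.3462 + 0.3201 + 0.6483 + 0.1960 = 8.6769

8.68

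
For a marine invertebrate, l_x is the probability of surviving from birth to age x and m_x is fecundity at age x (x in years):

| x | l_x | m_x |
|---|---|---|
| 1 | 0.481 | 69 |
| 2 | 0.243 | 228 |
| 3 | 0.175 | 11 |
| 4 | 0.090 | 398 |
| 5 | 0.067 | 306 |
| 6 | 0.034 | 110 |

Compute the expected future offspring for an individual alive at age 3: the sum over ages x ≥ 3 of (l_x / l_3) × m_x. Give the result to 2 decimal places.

l_3 = 0.175. Conditional survival from age 3 to x is l_x / l_3.
  x=3: (0.175/0.175) × 11 = 11.0000
  x=4: (0.090/0.175) × 398 = 204.6857
  x=5: (0.067/0.175) × 306 = 117.1543
  x=6: (0.034/0.175) × 110 = 21.3714
Sum = 11.0000 + 204.6857 + 117.1543 + 21.3714 = 354.2114

354.21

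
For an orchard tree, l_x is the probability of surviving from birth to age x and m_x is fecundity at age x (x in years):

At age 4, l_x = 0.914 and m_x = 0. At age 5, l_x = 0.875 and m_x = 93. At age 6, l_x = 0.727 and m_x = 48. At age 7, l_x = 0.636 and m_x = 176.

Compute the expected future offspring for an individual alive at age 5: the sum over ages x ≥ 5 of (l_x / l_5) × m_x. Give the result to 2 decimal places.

260.81

l_5 = 0.875. Conditional survival from age 5 to x is l_x / l_5.
  x=5: (0.875/0.875) × 93 = 93.0000
  x=6: (0.727/0.875) × 48 = 39.8811
  x=7: (0.636/0.875) × 176 = 127.9269
Sum = 93.0000 + 39.8811 + 127.9269 = 260.8080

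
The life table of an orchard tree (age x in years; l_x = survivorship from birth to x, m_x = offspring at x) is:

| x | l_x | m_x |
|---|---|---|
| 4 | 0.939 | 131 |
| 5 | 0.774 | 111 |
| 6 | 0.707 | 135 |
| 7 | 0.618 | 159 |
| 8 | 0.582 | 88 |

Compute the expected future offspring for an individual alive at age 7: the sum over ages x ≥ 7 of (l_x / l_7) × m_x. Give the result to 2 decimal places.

l_7 = 0.618. Conditional survival from age 7 to x is l_x / l_7.
  x=7: (0.618/0.618) × 159 = 159.0000
  x=8: (0.582/0.618) × 88 = 82.8738
Sum = 159.0000 + 82.8738 = 241.8738

241.87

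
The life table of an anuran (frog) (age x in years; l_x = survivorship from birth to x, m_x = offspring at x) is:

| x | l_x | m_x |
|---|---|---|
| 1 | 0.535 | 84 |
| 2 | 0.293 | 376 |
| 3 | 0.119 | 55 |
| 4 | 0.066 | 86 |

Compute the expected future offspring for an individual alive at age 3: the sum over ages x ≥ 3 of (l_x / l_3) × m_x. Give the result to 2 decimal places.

102.70

l_3 = 0.119. Conditional survival from age 3 to x is l_x / l_3.
  x=3: (0.119/0.119) × 55 = 55.0000
  x=4: (0.066/0.119) × 86 = 47.6975
Sum = 55.0000 + 47.6975 = 102.6975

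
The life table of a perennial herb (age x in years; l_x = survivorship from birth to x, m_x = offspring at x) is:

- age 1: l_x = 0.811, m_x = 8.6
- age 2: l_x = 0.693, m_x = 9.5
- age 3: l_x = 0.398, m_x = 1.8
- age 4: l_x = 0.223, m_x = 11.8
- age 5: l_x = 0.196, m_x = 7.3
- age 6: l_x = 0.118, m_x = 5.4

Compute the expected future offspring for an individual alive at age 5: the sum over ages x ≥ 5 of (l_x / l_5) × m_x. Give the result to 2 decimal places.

l_5 = 0.196. Conditional survival from age 5 to x is l_x / l_5.
  x=5: (0.196/0.196) × 7.3 = 7.3000
  x=6: (0.118/0.196) × 5.4 = 3.2510
Sum = 7.3000 + 3.2510 = 10.5510

10.55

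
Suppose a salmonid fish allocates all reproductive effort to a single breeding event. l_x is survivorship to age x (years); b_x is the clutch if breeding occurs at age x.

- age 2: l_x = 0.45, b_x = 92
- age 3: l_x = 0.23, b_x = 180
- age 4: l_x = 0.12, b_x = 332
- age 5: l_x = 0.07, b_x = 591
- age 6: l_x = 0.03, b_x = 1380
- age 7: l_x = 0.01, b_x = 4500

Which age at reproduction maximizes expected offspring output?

7

Expected offspring if breeding at age x = l_x × b_x:
  age 2: 0.45 × 92 = 41.400
  age 3: 0.23 × 180 = 41.400
  age 4: 0.12 × 332 = 39.840
  age 5: 0.07 × 591 = 41.370
  age 6: 0.03 × 1380 = 41.400
  age 7: 0.01 × 4500 = 45.000
Maximum at age 7 (45.000).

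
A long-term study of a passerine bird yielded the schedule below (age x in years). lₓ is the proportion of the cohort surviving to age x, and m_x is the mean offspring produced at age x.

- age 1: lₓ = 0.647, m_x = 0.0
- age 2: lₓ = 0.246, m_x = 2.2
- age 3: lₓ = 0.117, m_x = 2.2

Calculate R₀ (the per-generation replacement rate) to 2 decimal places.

0.80

R₀ = Σ lₓ m_x:
  age 1: 0.647 × 0.0 = 0.0000
  age 2: 0.246 × 2.2 = 0.5412
  age 3: 0.117 × 2.2 = 0.2574
R₀ = 0.0000 + 0.5412 + 0.2574 = 0.7986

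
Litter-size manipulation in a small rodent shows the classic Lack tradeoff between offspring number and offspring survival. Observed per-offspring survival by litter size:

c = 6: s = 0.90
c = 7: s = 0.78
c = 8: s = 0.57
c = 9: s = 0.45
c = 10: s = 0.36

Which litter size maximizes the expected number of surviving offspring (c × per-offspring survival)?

Expected surviving offspring = c × s(c):
  c=6: 6 × 0.90 = 5.400
  c=7: 7 × 0.78 = 5.460
  c=8: 8 × 0.57 = 4.560
  c=9: 9 × 0.45 = 4.050
  c=10: 10 × 0.36 = 3.600
Maximum at c = 7 (5.460 surviving offspring).

7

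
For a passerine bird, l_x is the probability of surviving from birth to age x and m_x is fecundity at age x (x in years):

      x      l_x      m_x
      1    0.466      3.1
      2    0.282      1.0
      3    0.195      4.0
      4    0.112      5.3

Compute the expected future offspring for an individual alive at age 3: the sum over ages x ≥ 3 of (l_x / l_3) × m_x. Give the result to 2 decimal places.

l_3 = 0.195. Conditional survival from age 3 to x is l_x / l_3.
  x=3: (0.195/0.195) × 4.0 = 4.0000
  x=4: (0.112/0.195) × 5.3 = 3.0441
Sum = 4.0000 + 3.0441 = 7.0441

7.04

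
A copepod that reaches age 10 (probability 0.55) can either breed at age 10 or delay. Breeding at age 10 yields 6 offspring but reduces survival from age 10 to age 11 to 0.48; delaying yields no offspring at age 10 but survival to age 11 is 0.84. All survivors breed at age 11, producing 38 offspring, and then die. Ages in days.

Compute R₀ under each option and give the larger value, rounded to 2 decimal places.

17.56

breed at age 10: R₀ = 0.55 × (6 + 0.48 × 38) = 0.55 × 24.2400 = 13.3320
delay to age 11: R₀ = 0.55 × (0.84 × 38) = 0.55 × 31.9200 = 17.5560
Higher: delay to age 11 (17.5560).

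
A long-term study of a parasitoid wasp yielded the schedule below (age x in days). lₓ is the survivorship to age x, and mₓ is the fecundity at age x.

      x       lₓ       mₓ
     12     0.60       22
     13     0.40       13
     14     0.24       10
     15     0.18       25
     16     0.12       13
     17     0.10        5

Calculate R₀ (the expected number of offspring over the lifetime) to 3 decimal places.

27.360

R₀ = Σ lₓ mₓ:
  age 12: 0.60 × 22 = 13.2000
  age 13: 0.40 × 13 = 5.2000
  age 14: 0.24 × 10 = 2.4000
  age 15: 0.18 × 25 = 4.5000
  age 16: 0.12 × 13 = 1.5600
  age 17: 0.10 × 5 = 0.5000
R₀ = 13.2000 + 5.2000 + 2.4000 + 4.5000 + 1.5600 + 0.5000 = 27.3600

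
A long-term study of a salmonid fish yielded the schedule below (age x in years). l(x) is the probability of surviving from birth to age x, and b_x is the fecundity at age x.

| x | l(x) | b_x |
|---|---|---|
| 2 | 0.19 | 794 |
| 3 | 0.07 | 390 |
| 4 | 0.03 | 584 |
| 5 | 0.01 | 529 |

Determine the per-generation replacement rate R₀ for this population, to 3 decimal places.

R₀ = Σ l(x) b_x:
  age 2: 0.19 × 794 = 150.8600
  age 3: 0.07 × 390 = 27.3000
  age 4: 0.03 × 584 = 17.5200
  age 5: 0.01 × 529 = 5.2900
R₀ = 150.8600 + 27.3000 + 17.5200 + 5.2900 = 200.9700

200.970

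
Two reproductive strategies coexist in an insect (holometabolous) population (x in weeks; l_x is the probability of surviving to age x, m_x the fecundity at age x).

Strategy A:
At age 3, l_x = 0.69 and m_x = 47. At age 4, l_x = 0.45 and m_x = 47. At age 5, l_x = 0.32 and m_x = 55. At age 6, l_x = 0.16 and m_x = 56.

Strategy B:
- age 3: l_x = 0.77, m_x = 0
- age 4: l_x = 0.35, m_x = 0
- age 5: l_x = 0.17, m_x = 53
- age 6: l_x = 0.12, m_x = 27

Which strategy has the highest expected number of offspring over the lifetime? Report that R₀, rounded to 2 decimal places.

Strategy A: R₀ = 0.69×47 + 0.45×47 + 0.32×55 + 0.16×56 = 80.1400
Strategy B: R₀ = 0.77×0 + 0.35×0 + 0.17×53 + 0.12×27 = 12.2500
Highest R₀: strategy A with 80.1400.

80.14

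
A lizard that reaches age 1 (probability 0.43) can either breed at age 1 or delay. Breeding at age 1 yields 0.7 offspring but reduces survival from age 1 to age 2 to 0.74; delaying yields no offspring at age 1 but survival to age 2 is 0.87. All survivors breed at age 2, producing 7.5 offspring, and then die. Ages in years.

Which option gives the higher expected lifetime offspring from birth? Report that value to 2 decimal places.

breed at age 1: R₀ = 0.43 × (0.7 + 0.74 × 7.5) = 0.43 × 6.2500 = 2.6875
delay to age 2: R₀ = 0.43 × (0.87 × 7.5) = 0.43 × 6.5250 = 2.8058
Higher: delay to age 2 (2.8058).

2.81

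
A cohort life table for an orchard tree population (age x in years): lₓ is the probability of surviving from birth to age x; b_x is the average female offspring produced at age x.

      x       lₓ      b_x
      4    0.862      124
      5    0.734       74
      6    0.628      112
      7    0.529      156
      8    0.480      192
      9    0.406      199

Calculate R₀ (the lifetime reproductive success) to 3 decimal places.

R₀ = Σ lₓ b_x:
  age 4: 0.862 × 124 = 106.8880
  age 5: 0.734 × 74 = 54.3160
  age 6: 0.628 × 112 = 70.3360
  age 7: 0.529 × 156 = 82.5240
  age 8: 0.480 × 192 = 92.1600
  age 9: 0.406 × 199 = 80.7940
R₀ = 106.8880 + 54.3160 + 70.3360 + 82.5240 + 92.1600 + 80.7940 = 487.0180

487.018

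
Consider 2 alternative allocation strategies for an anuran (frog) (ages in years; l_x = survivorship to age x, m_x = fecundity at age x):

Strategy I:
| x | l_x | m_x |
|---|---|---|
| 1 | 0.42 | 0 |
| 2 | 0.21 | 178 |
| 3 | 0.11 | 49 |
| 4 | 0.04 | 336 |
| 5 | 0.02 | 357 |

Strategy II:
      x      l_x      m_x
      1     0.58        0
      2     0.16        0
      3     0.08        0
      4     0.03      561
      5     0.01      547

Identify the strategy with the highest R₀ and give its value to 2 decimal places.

63.35

Strategy I: R₀ = 0.42×0 + 0.21×178 + 0.11×49 + 0.04×336 + 0.02×357 = 63.3500
Strategy II: R₀ = 0.58×0 + 0.16×0 + 0.08×0 + 0.03×561 + 0.01×547 = 22.3000
Highest R₀: strategy I with 63.3500.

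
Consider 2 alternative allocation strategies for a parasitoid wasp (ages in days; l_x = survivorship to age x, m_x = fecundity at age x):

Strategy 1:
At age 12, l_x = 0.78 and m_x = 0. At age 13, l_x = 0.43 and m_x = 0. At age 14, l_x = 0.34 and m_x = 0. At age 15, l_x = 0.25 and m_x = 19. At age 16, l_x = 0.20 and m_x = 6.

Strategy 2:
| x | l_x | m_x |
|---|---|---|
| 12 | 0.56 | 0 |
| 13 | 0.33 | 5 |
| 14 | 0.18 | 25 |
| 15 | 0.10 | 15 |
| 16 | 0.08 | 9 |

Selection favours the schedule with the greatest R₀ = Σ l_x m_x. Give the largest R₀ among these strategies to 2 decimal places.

Strategy 1: R₀ = 0.78×0 + 0.43×0 + 0.34×0 + 0.25×19 + 0.20×6 = 5.9500
Strategy 2: R₀ = 0.56×0 + 0.33×5 + 0.18×25 + 0.10×15 + 0.08×9 = 8.3700
Highest R₀: strategy 2 with 8.3700.

8.37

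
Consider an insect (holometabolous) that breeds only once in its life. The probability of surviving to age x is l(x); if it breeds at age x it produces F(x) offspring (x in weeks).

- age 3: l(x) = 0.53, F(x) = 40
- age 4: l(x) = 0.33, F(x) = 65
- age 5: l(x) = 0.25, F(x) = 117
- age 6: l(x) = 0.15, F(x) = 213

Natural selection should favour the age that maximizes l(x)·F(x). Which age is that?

Expected offspring if breeding at age x = l(x) × F(x):
  age 3: 0.53 × 40 = 21.200
  age 4: 0.33 × 65 = 21.450
  age 5: 0.25 × 117 = 29.250
  age 6: 0.15 × 213 = 31.950
Maximum at age 6 (31.950).

6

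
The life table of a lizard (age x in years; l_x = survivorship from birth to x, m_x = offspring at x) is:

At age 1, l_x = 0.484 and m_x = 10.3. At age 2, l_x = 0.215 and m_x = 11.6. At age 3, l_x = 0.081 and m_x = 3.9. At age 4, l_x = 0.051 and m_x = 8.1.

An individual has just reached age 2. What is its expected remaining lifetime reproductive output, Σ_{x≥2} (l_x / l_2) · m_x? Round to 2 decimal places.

14.99

l_2 = 0.215. Conditional survival from age 2 to x is l_x / l_2.
  x=2: (0.215/0.215) × 11.6 = 11.6000
  x=3: (0.081/0.215) × 3.9 = 1.4693
  x=4: (0.051/0.215) × 8.1 = 1.9214
Sum = 11.6000 + 1.4693 + 1.9214 = 14.9907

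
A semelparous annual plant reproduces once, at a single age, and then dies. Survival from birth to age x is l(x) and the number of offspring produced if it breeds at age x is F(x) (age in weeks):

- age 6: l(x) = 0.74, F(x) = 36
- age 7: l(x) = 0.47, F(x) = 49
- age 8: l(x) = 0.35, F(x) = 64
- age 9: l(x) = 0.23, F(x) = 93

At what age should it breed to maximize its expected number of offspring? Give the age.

6

Expected offspring if breeding at age x = l(x) × F(x):
  age 6: 0.74 × 36 = 26.640
  age 7: 0.47 × 49 = 23.030
  age 8: 0.35 × 64 = 22.400
  age 9: 0.23 × 93 = 21.390
Maximum at age 6 (26.640).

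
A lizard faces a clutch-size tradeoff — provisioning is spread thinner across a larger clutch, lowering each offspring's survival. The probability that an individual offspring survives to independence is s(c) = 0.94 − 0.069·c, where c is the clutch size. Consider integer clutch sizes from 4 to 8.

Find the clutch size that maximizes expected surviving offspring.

7

Expected surviving offspring = c × s(c):
  c=4: 4 × 0.664 = 2.656
  c=5: 5 × 0.595 = 2.975
  c=6: 6 × 0.526 = 3.156
  c=7: 7 × 0.457 = 3.199
  c=8: 8 × 0.388 = 3.104
Maximum at c = 7 (3.199 surviving offspring).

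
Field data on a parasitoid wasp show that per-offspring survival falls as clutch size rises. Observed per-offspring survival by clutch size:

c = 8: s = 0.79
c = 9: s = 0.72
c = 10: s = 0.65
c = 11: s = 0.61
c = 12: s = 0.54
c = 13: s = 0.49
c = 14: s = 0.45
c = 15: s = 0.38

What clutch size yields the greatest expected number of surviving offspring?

Expected surviving offspring = c × s(c):
  c=8: 8 × 0.79 = 6.320
  c=9: 9 × 0.72 = 6.480
  c=10: 10 × 0.65 = 6.500
  c=11: 11 × 0.61 = 6.710
  c=12: 12 × 0.54 = 6.480
  c=13: 13 × 0.49 = 6.370
  c=14: 14 × 0.45 = 6.300
  c=15: 15 × 0.38 = 5.700
Maximum at c = 11 (6.710 surviving offspring).

11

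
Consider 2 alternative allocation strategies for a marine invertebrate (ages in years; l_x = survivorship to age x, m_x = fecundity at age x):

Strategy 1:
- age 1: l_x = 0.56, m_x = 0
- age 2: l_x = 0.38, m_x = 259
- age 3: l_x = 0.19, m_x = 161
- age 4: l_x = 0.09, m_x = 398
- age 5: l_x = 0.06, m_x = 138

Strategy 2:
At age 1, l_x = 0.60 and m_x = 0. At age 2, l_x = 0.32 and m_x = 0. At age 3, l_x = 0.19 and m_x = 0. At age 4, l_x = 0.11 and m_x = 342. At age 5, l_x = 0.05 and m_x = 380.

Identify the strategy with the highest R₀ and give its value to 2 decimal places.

173.11

Strategy 1: R₀ = 0.56×0 + 0.38×259 + 0.19×161 + 0.09×398 + 0.06×138 = 173.1100
Strategy 2: R₀ = 0.60×0 + 0.32×0 + 0.19×0 + 0.11×342 + 0.05×380 = 56.6200
Highest R₀: strategy 1 with 173.1100.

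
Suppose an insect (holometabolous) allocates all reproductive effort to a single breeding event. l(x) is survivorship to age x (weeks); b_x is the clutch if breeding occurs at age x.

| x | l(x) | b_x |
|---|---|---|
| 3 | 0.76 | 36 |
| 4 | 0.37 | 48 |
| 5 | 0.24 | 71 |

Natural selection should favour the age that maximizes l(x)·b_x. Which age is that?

3

Expected offspring if breeding at age x = l(x) × b_x:
  age 3: 0.76 × 36 = 27.360
  age 4: 0.37 × 48 = 17.760
  age 5: 0.24 × 71 = 17.040
Maximum at age 3 (27.360).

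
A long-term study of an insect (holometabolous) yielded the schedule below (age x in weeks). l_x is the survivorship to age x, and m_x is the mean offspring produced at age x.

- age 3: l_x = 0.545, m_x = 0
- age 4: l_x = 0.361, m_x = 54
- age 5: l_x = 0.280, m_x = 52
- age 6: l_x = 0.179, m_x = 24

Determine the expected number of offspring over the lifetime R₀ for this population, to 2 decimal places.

R₀ = Σ l_x m_x:
  age 3: 0.545 × 0 = 0.0000
  age 4: 0.361 × 54 = 19.4940
  age 5: 0.280 × 52 = 14.5600
  age 6: 0.179 × 24 = 4.2960
R₀ = 0.0000 + 19.4940 + 14.5600 + 4.2960 = 38.3500

38.35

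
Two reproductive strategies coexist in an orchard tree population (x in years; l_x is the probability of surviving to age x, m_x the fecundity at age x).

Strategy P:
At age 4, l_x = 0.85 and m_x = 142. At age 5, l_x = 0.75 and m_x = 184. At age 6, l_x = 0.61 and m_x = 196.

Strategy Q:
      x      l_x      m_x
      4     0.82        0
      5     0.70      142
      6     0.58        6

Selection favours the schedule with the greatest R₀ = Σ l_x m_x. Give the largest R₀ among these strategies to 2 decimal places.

Strategy P: R₀ = 0.85×142 + 0.75×184 + 0.61×196 = 378.2600
Strategy Q: R₀ = 0.82×0 + 0.70×142 + 0.58×6 = 102.8800
Highest R₀: strategy P with 378.2600.

378.26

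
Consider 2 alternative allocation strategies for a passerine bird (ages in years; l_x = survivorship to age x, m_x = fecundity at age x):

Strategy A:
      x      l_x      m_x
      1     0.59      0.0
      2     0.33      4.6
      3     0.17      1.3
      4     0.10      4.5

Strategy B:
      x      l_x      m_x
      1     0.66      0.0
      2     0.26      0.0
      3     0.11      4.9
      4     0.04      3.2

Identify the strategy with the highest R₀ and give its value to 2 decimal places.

Strategy A: R₀ = 0.59×0.0 + 0.33×4.6 + 0.17×1.3 + 0.10×4.5 = 2.1890
Strategy B: R₀ = 0.66×0.0 + 0.26×0.0 + 0.11×4.9 + 0.04×3.2 = 0.6670
Highest R₀: strategy A with 2.1890.

2.19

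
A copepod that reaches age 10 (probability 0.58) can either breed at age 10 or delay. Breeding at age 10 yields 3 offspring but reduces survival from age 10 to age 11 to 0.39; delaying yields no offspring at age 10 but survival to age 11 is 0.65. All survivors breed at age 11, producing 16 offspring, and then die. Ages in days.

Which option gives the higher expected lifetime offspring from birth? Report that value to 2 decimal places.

breed at age 10: R₀ = 0.58 × (3 + 0.39 × 16) = 0.58 × 9.2400 = 5.3592
delay to age 11: R₀ = 0.58 × (0.65 × 16) = 0.58 × 10.4000 = 6.0320
Higher: delay to age 11 (6.0320).

6.03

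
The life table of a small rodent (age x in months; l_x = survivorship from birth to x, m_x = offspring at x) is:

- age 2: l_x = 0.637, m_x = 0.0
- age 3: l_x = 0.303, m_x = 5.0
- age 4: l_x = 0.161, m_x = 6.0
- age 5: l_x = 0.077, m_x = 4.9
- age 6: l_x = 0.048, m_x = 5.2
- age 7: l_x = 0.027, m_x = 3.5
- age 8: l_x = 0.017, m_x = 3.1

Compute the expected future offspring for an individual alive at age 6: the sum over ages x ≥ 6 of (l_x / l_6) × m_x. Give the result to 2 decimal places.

l_6 = 0.048. Conditional survival from age 6 to x is l_x / l_6.
  x=6: (0.048/0.048) × 5.2 = 5.2000
  x=7: (0.027/0.048) × 3.5 = 1.9688
  x=8: (0.017/0.048) × 3.1 = 1.0979
Sum = 5.2000 + 1.9688 + 1.0979 = 8.2667

8.27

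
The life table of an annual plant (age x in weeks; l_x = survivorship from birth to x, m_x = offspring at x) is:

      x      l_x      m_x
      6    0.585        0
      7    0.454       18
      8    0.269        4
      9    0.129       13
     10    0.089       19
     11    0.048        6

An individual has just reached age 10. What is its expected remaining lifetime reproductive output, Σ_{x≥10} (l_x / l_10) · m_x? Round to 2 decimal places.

l_10 = 0.089. Conditional survival from age 10 to x is l_x / l_10.
  x=10: (0.089/0.089) × 19 = 19.0000
  x=11: (0.048/0.089) × 6 = 3.2360
Sum = 19.0000 + 3.2360 = 22.2360

22.24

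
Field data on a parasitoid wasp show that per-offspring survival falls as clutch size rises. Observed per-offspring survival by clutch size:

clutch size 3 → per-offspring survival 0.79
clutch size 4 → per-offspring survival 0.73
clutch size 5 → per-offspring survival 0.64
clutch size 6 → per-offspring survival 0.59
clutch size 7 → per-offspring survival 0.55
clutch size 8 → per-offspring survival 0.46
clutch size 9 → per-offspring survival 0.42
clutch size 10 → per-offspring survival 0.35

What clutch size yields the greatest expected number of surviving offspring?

Expected surviving offspring = c × s(c):
  c=3: 3 × 0.79 = 2.370
  c=4: 4 × 0.73 = 2.920
  c=5: 5 × 0.64 = 3.200
  c=6: 6 × 0.59 = 3.540
  c=7: 7 × 0.55 = 3.850
  c=8: 8 × 0.46 = 3.680
  c=9: 9 × 0.42 = 3.780
  c=10: 10 × 0.35 = 3.500
Maximum at c = 7 (3.850 surviving offspring).

7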